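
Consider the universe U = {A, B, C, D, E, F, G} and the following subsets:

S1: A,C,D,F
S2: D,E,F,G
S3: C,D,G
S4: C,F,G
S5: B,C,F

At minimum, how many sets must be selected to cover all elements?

3

S1, S2, S5 together cover {A, B, C, D, E, F, G} — every element.
No 2 of the 5 sets cover everything (all 10 pairs fall short), so 3 is minimum.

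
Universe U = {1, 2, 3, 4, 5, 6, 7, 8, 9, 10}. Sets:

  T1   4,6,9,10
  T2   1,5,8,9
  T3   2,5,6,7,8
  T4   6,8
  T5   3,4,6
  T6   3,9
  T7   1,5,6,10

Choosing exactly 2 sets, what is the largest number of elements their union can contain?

Choosing T1, T3 covers {2, 4, 5, 6, 7, 8, 9, 10} — 8 elements.
No choice of 2 sets does better; here 1, 3 are left uncovered.

8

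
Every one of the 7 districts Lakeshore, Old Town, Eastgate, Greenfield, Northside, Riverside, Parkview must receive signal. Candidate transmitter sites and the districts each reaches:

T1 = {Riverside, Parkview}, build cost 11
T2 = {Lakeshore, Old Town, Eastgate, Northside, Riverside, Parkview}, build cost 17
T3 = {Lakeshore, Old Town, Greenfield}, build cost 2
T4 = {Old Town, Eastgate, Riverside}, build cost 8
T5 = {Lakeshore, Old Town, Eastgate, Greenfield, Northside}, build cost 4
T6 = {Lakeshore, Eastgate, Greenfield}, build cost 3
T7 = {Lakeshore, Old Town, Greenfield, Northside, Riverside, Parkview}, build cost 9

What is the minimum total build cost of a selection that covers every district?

T6, T7 cover every district at build cost 3 + 9 = 12.
Any cover uses at least 2 transmitter sites; among all covering selections none totals below 12.
Greedy by coverage-per-build cost would pick T3, T5, T7 for 15 — worse than the optimum 12.

12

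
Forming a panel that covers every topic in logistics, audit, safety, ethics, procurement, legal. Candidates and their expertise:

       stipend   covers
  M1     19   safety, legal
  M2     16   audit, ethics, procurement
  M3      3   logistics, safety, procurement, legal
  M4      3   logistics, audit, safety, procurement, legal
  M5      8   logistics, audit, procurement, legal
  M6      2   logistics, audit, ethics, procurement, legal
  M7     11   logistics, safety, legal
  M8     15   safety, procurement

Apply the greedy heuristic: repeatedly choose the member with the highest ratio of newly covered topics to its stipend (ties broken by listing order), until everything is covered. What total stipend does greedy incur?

5

Pick 1: M6 adds 5 new (logistics, audit, ethics, procurement, legal) at stipend 2 (ratio 5/2).
Pick 2: M3 adds 1 new (safety) at stipend 3 (ratio 1/3).
Greedy total stipend: 2 + 3 = 5.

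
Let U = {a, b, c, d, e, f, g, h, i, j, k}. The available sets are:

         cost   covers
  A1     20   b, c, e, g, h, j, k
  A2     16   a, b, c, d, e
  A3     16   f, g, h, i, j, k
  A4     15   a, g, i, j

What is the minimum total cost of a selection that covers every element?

A2, A3 cover every element at cost 16 + 16 = 32.
Any cover uses at least 2 sets; among all covering selections none totals below 32.

32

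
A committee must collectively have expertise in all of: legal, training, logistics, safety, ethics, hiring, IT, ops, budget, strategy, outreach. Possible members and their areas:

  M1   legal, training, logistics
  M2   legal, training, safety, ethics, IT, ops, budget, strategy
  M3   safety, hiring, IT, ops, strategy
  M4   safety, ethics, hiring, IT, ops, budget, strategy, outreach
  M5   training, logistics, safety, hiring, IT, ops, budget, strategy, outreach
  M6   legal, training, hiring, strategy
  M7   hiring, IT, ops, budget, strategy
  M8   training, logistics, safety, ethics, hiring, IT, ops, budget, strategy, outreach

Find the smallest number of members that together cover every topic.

2

M1, M4 together cover {legal, training, logistics, safety, ethics, hiring, IT, ops, budget, strategy, outreach} — every topic.
No single member contains all 11 topics, so 2 is optimal.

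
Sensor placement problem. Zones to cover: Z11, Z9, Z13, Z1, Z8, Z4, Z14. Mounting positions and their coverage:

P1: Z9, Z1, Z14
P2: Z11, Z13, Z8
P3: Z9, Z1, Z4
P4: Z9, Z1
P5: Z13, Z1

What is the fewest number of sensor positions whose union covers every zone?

P1, P2, P3 together cover {Z11, Z9, Z13, Z1, Z8, Z4, Z14} — every zone.
No 2 of the 5 sensor positions cover everything (all 10 pairs fall short), so 3 is minimum.

3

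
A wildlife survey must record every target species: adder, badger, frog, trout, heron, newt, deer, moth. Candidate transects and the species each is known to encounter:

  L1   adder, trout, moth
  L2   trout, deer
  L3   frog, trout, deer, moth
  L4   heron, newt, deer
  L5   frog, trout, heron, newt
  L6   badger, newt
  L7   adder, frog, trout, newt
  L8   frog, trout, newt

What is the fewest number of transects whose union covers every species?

L1, L2, L5, L6 together cover {adder, badger, frog, trout, heron, newt, deer, moth} — every species.
No 3 of the 8 transects cover everything (all 56 triples fall short), so 4 is minimum.

4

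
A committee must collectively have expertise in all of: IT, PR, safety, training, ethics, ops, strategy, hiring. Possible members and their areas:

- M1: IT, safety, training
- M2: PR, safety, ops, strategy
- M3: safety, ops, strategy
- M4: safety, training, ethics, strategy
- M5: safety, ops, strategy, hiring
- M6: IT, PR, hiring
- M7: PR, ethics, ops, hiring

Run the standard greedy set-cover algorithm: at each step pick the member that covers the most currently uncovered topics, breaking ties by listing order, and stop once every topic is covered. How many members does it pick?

3

Pick 1: M2 covers 4 new topics (PR, safety, ops, strategy).
Pick 2: M1 covers 2 new topics (IT, training).
Pick 3: M7 covers 2 new topics (ethics, hiring).
Greedy uses 3 members.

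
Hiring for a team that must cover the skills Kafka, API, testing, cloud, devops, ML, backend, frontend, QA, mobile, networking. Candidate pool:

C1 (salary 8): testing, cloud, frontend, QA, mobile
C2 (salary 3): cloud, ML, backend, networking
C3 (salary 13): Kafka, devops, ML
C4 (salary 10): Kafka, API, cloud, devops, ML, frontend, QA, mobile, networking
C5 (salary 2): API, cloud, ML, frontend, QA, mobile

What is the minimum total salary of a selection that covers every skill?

21

C1, C2, C4 cover every skill at salary 8 + 3 + 10 = 21.
Any cover uses at least 3 candidates; among all covering selections none totals below 21.
Greedy by coverage-per-salary would pick C5, C2, C4, C1 for 23 — worse than the optimum 21.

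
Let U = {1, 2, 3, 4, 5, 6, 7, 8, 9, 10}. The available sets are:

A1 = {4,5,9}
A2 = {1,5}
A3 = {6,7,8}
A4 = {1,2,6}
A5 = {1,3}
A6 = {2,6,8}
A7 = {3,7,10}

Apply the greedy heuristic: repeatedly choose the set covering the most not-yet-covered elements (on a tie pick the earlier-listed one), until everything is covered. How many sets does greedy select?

4

Pick 1: A1 covers 3 new elements (4, 5, 9).
Pick 2: A3 covers 3 new elements (6, 7, 8).
Pick 3: A4 covers 2 new elements (1, 2).
Pick 4: A7 covers 2 new elements (3, 10).
Greedy uses 4 sets.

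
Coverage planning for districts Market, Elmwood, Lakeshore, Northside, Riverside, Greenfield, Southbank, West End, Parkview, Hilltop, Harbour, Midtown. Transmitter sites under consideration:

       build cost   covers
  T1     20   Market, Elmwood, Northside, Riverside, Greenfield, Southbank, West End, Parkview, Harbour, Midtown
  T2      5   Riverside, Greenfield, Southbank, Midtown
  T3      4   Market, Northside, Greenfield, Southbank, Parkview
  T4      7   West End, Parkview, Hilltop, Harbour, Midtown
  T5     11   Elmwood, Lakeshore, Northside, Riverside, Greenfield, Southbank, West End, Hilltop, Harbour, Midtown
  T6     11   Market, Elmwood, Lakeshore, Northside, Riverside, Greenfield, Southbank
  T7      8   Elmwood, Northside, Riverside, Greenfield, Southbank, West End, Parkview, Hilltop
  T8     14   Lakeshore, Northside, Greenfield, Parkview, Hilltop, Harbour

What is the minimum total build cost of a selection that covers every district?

T3, T5 cover every district at build cost 4 + 11 = 15.
Any cover uses at least 2 transmitter sites; among all covering selections none totals below 15.

15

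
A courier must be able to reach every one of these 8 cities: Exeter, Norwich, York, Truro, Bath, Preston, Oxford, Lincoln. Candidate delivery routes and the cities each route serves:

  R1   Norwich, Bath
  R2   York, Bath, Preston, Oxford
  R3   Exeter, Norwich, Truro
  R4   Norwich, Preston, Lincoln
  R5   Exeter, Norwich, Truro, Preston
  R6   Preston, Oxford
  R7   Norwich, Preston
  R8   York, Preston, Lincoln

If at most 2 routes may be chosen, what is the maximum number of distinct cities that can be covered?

Choosing R2, R3 covers {Exeter, Norwich, York, Truro, Bath, Preston, Oxford} — 7 cities.
No choice of 2 routes does better; here Lincoln is left uncovered.

7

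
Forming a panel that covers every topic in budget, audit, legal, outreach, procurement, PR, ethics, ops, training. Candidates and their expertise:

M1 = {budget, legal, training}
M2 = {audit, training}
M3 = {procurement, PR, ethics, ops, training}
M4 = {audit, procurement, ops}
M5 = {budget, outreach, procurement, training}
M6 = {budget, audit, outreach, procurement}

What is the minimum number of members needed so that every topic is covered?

3

M1, M3, M6 together cover {budget, audit, legal, outreach, procurement, PR, ethics, ops, training} — every topic.
No 2 of the 6 members cover everything (all 15 pairs fall short), so 3 is minimum.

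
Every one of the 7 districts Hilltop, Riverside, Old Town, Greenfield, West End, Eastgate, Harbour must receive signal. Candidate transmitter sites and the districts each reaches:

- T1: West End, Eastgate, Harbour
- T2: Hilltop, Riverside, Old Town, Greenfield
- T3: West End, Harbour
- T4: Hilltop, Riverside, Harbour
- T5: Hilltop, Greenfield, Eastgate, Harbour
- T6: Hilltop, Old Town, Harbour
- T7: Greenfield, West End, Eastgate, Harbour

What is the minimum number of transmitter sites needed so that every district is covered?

T1, T2 together cover {Hilltop, Riverside, Old Town, Greenfield, West End, Eastgate, Harbour} — every district.
No single transmitter site contains all 7 districts, so 2 is optimal.

2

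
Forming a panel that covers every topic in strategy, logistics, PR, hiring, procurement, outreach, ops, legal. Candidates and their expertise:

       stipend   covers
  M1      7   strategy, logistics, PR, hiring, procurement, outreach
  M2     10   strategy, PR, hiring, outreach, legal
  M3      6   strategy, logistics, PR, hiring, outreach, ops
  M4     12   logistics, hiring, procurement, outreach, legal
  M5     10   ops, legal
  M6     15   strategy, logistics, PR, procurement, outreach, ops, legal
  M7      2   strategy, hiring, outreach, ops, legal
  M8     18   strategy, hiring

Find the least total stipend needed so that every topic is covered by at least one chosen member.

M1, M7 cover every topic at stipend 7 + 2 = 9.
Any cover uses at least 2 members; among all covering selections none totals below 9.

9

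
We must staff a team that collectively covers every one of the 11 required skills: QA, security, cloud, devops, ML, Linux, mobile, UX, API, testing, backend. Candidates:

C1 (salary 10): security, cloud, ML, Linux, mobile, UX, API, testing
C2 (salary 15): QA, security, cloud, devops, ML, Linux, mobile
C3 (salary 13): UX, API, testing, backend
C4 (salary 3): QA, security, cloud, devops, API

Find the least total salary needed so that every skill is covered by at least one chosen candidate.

26

C1, C3, C4 cover every skill at salary 10 + 13 + 3 = 26.
Any cover uses at least 2 candidates; among all covering selections none totals below 26.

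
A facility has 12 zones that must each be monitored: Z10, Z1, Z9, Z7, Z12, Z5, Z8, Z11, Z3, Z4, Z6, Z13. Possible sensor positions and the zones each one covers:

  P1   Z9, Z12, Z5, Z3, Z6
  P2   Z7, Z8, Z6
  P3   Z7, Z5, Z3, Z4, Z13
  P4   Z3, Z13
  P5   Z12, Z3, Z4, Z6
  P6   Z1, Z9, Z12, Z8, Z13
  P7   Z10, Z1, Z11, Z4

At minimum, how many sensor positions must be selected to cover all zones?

P1, P2, P3, P7 together cover {Z10, Z1, Z9, Z7, Z12, Z5, Z8, Z11, Z3, Z4, Z6, Z13} — every zone.
No 3 of the 7 sensor positions cover everything (all 35 triples fall short), so 4 is minimum.

4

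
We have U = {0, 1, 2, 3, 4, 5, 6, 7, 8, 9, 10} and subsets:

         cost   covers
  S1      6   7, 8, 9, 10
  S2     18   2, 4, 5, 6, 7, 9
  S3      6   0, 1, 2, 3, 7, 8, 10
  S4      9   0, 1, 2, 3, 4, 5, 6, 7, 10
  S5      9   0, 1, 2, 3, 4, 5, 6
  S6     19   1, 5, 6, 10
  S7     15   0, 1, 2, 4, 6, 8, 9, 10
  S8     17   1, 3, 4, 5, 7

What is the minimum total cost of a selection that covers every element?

15

S1, S4 cover every element at cost 6 + 9 = 15.
Any cover uses at least 2 sets; among all covering selections none totals below 15.
Greedy by coverage-per-cost would pick S3, S4, S1 for 21 — worse than the optimum 15.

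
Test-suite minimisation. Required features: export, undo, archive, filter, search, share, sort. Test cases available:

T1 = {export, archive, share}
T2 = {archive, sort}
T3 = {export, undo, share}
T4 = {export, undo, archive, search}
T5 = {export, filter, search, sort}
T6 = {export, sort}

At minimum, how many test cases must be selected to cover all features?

3

T1, T3, T5 together cover {export, undo, archive, filter, search, share, sort} — every feature.
No 2 of the 6 test cases cover everything (all 15 pairs fall short), so 3 is minimum.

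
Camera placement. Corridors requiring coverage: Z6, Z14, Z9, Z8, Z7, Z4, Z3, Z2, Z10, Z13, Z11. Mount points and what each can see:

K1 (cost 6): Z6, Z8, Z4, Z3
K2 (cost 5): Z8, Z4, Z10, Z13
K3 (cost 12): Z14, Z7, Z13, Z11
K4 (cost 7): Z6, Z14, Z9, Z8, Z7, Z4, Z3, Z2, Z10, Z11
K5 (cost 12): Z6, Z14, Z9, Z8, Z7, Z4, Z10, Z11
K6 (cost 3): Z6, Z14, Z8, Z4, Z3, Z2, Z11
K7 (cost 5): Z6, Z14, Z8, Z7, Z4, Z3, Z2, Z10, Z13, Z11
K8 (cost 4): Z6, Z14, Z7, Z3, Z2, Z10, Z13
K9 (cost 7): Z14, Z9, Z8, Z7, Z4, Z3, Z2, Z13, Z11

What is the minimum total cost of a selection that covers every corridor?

K4, K8 cover every corridor at cost 7 + 4 = 11.
Any cover uses at least 2 camera mounts; among all covering selections none totals below 11.
Greedy by coverage-per-cost would pick K6, K8, K4 for 14 — worse than the optimum 11.

11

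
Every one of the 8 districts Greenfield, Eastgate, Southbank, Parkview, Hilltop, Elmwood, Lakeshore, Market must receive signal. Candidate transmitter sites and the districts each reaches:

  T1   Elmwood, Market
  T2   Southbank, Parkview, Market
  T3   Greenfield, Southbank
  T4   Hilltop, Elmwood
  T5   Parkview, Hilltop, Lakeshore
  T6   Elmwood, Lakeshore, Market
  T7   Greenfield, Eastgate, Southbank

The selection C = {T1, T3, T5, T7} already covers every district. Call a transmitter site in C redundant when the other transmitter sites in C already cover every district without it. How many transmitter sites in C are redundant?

Drop T1: Elmwood, Market uncovered — not redundant.
Drop T3: the rest still cover every district — redundant.
Drop T5: Parkview, Hilltop, Lakeshore uncovered — not redundant.
Drop T7: Eastgate uncovered — not redundant.
1 redundant: T3.

1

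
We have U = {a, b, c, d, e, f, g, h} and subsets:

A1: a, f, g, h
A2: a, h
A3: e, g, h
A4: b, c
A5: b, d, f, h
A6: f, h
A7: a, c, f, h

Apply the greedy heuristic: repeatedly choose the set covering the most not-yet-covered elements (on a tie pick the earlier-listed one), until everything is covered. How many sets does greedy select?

4

Pick 1: A1 covers 4 new elements (a, f, g, h).
Pick 2: A4 covers 2 new elements (b, c).
Pick 3: A3 covers 1 new elements (e).
Pick 4: A5 covers 1 new elements (d).
Greedy uses 4 sets. (The true minimum is 3.)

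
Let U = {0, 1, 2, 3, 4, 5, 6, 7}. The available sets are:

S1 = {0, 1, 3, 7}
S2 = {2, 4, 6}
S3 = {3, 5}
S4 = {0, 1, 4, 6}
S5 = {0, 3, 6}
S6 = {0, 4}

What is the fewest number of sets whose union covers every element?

S1, S2, S3 together cover {0, 1, 2, 3, 4, 5, 6, 7} — every element.
No 2 of the 6 sets cover everything (all 15 pairs fall short), so 3 is minimum.

3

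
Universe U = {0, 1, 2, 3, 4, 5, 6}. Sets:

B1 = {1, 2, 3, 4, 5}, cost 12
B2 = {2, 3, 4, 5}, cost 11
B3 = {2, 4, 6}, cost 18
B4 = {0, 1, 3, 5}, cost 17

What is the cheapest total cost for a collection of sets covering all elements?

B3, B4 cover every element at cost 18 + 17 = 35.
Any cover uses at least 2 sets; among all covering selections none totals below 35.

35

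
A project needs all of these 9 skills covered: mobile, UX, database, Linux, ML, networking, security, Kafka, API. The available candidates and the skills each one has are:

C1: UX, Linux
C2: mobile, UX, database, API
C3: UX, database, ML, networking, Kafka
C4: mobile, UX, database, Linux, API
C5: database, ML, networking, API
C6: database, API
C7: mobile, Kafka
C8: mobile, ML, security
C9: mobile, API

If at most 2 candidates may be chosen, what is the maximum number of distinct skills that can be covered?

8

Choosing C3, C4 covers {mobile, UX, database, Linux, ML, networking, Kafka, API} — 8 skills.
No choice of 2 candidates does better; here security is left uncovered.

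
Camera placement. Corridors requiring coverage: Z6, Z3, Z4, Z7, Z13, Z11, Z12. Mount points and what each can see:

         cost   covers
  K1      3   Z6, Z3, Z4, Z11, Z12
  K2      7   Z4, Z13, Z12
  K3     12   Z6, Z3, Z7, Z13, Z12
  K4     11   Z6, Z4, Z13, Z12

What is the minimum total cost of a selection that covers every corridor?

K1, K3 cover every corridor at cost 3 + 12 = 15.
Any cover uses at least 2 camera mounts; among all covering selections none totals below 15.

15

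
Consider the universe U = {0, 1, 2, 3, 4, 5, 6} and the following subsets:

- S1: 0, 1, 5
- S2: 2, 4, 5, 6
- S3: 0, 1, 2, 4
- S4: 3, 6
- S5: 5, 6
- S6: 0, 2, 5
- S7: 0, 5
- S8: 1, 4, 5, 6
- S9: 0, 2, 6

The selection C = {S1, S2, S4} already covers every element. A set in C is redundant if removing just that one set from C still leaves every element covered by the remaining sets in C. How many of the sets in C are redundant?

0

Drop S1: 0, 1 uncovered — not redundant.
Drop S2: 2, 4 uncovered — not redundant.
Drop S4: 3 uncovered — not redundant.
None of the sets in C is redundant.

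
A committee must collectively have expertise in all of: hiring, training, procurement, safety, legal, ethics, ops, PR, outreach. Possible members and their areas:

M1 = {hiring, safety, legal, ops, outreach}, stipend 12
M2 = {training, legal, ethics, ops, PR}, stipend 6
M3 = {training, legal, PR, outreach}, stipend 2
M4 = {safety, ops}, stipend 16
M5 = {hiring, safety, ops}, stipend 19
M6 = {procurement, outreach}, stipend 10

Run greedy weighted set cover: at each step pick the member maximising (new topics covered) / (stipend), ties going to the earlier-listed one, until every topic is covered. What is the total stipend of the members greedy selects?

30

Pick 1: M3 adds 4 new (training, legal, PR, outreach) at stipend 2 (ratio 4/2).
Pick 2: M2 adds 2 new (ethics, ops) at stipend 6 (ratio 2/6).
Pick 3: M1 adds 2 new (hiring, safety) at stipend 12 (ratio 2/12).
Pick 4: M6 adds 1 new (procurement) at stipend 10 (ratio 1/10).
Greedy total stipend: 2 + 6 + 12 + 10 = 30. (The true optimum is 28, so greedy overshoots here.)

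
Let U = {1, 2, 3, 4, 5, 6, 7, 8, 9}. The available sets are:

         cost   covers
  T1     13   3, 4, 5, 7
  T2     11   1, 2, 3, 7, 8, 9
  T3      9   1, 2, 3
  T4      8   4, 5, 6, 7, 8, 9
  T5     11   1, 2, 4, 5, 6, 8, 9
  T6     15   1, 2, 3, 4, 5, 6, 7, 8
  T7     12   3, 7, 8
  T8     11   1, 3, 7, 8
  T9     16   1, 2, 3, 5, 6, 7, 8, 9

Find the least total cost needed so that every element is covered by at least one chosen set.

T3, T4 cover every element at cost 9 + 8 = 17.
Any cover uses at least 2 sets; among all covering selections none totals below 17.

17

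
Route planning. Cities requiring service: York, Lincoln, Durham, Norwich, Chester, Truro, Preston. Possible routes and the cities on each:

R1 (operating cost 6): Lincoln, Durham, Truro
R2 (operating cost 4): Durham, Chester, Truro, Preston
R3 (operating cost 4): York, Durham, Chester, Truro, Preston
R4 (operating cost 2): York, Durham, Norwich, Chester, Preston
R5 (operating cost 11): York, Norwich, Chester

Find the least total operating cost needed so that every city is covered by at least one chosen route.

R1, R4 cover every city at operating cost 6 + 2 = 8.
Any cover uses at least 2 routes; among all covering selections none totals below 8.

8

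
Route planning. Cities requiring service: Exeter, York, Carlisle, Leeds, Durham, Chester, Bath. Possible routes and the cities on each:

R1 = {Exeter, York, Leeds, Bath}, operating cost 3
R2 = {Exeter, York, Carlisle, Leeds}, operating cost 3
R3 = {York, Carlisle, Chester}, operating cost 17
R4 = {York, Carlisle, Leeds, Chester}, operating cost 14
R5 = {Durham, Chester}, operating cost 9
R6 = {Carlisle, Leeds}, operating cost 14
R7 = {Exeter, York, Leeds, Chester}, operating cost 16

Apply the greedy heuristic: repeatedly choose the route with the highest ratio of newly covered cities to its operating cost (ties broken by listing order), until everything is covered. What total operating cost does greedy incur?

Pick 1: R1 adds 4 new (Exeter, York, Leeds, Bath) at operating cost 3 (ratio 4/3).
Pick 2: R2 adds 1 new (Carlisle) at operating cost 3 (ratio 1/3).
Pick 3: R5 adds 2 new (Durham, Chester) at operating cost 9 (ratio 2/9).
Greedy total operating cost: 3 + 3 + 9 = 15.

15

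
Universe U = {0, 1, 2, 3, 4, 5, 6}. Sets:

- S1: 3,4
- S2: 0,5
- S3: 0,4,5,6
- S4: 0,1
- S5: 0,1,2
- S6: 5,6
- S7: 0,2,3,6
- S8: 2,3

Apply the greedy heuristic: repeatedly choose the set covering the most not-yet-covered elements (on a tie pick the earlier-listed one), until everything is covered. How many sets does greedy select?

Pick 1: S3 covers 4 new elements (0, 4, 5, 6).
Pick 2: S5 covers 2 new elements (1, 2).
Pick 3: S1 covers 1 new elements (3).
Greedy uses 3 sets.

3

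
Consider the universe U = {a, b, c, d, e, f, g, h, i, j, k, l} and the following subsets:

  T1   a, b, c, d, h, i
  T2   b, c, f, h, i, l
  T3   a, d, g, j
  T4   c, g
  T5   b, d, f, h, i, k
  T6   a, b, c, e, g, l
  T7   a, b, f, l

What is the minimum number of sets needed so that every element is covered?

3

T3, T5, T6 together cover {a, b, c, d, e, f, g, h, i, j, k, l} — every element.
No 2 of the 7 sets cover everything (all 21 pairs fall short), so 3 is minimum.
Greedy (largest uncovered first) would take T1, T6, T5, T3 — 4 sets — but 3 suffice.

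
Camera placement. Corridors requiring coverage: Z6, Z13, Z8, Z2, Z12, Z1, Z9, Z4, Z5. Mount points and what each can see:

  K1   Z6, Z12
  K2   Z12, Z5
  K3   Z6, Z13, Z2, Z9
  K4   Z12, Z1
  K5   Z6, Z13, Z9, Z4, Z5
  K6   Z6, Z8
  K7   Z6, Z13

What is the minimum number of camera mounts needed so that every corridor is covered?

4

K3, K4, K5, K6 together cover {Z6, Z13, Z8, Z2, Z12, Z1, Z9, Z4, Z5} — every corridor.
No 3 of the 7 camera mounts cover everything (all 35 triples fall short), so 4 is minimum.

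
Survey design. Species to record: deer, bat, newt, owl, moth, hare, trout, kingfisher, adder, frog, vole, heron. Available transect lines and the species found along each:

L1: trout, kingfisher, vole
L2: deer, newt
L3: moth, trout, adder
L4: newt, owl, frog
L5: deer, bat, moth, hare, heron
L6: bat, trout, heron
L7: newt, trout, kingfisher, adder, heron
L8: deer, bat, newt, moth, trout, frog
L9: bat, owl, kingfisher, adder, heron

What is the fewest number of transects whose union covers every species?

L1, L3, L4, L5 together cover {deer, bat, newt, owl, moth, hare, trout, kingfisher, adder, frog, vole, heron} — every species.
No 3 of the 9 transects cover everything (all 84 triples fall short), so 4 is minimum.

4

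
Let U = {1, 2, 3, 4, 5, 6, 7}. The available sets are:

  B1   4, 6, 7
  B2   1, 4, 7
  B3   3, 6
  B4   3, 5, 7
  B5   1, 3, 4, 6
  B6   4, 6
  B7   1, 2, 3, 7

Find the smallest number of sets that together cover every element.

B1, B4, B7 together cover {1, 2, 3, 4, 5, 6, 7} — every element.
No 2 of the 7 sets cover everything (all 21 pairs fall short), so 3 is minimum.

3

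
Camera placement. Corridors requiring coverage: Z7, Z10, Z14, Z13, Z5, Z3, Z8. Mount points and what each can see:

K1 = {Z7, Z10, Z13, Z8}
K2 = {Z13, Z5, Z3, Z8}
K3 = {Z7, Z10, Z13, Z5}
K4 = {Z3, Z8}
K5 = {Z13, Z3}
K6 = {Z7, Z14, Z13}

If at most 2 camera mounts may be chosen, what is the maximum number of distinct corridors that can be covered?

Choosing K1, K2 covers {Z7, Z10, Z13, Z5, Z3, Z8} — 6 corridors.
No choice of 2 camera mounts does better; here Z14 is left uncovered.

6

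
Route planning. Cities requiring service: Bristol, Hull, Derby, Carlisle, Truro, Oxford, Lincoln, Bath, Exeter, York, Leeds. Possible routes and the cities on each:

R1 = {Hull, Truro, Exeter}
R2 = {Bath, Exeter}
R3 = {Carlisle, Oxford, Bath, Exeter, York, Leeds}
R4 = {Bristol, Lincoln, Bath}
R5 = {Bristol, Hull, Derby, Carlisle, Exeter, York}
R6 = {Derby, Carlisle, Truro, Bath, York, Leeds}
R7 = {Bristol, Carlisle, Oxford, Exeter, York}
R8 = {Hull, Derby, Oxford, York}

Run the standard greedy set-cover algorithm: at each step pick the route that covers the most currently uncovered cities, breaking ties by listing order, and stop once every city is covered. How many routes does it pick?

4

Pick 1: R3 covers 6 new cities (Carlisle, Oxford, Bath, Exeter, York, Leeds).
Pick 2: R5 covers 3 new cities (Bristol, Hull, Derby).
Pick 3: R1 covers 1 new cities (Truro).
Pick 4: R4 covers 1 new cities (Lincoln).
Greedy uses 4 routes.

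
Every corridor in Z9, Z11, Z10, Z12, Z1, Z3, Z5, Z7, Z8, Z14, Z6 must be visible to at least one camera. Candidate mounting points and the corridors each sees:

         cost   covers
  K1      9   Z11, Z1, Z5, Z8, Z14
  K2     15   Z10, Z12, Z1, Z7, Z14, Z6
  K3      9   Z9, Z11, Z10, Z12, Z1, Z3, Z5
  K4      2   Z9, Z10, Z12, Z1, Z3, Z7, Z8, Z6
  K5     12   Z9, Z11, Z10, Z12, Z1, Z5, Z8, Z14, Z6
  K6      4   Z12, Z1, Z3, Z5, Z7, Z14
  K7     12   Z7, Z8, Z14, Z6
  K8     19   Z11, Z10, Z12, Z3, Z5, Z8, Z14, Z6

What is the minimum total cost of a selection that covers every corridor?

11

K1, K4 cover every corridor at cost 9 + 2 = 11.
Any cover uses at least 2 camera mounts; among all covering selections none totals below 11.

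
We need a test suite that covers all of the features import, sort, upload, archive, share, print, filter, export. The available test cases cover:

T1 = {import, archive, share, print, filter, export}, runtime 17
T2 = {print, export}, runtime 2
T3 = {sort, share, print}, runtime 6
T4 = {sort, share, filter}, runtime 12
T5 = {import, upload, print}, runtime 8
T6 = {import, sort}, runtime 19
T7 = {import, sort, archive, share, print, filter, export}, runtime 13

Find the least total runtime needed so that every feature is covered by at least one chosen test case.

21

T5, T7 cover every feature at runtime 8 + 13 = 21.
Any cover uses at least 2 test cases; among all covering selections none totals below 21.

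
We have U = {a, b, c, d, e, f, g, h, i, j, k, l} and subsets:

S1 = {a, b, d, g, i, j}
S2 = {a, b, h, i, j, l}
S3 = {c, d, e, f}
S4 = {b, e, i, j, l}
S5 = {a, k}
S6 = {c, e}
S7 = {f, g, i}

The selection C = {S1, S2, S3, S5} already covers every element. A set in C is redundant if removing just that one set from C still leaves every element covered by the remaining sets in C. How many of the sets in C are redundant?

Drop S1: g uncovered — not redundant.
Drop S2: h, l uncovered — not redundant.
Drop S3: c, e, f uncovered — not redundant.
Drop S5: k uncovered — not redundant.
None of the sets in C is redundant.

0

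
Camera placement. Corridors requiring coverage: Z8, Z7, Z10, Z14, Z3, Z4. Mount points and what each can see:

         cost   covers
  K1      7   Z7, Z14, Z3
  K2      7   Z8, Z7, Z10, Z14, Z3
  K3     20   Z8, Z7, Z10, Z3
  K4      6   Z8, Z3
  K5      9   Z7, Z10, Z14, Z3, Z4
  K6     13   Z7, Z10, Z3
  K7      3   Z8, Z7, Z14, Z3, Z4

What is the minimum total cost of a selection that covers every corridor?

10

K2, K7 cover every corridor at cost 7 + 3 = 10.
Any cover uses at least 2 camera mounts; among all covering selections none totals below 10.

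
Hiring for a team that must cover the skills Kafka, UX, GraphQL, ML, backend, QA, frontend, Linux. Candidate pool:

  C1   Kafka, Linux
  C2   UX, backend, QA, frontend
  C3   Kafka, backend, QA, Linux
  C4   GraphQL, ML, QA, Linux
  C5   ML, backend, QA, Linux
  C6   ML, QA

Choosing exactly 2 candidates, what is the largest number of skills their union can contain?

7

Choosing C2, C4 covers {UX, GraphQL, ML, backend, QA, frontend, Linux} — 7 skills.
No choice of 2 candidates does better; here Kafka is left uncovered.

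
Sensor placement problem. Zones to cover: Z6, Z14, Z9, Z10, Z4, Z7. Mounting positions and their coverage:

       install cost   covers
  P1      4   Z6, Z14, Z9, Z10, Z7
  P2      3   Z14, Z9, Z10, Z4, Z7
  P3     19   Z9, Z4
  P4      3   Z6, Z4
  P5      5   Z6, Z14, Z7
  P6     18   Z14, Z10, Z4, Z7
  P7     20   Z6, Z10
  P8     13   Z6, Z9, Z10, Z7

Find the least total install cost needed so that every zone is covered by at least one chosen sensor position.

P2, P4 cover every zone at install cost 3 + 3 = 6.
Any cover uses at least 2 sensor positions; among all covering selections none totals below 6.

6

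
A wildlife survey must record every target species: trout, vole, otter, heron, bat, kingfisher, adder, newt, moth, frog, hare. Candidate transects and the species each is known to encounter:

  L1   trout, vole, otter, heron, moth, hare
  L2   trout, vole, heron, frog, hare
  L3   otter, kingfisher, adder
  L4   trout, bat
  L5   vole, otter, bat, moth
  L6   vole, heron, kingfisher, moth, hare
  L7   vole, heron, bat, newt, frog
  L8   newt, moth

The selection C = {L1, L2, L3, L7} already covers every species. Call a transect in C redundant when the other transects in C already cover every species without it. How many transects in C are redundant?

1

Drop L1: moth uncovered — not redundant.
Drop L2: the rest still cover every species — redundant.
Drop L3: kingfisher, adder uncovered — not redundant.
Drop L7: bat, newt uncovered — not redundant.
1 redundant: L2.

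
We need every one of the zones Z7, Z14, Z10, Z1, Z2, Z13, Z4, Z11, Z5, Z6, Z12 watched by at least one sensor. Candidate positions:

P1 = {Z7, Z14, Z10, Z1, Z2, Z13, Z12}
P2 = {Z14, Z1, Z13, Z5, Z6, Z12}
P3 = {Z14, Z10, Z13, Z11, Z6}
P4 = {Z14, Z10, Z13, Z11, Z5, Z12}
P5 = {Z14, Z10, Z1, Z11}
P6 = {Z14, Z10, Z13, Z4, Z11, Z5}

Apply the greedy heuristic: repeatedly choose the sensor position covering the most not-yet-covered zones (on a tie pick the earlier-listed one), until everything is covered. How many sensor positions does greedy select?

Pick 1: P1 covers 7 new zones (Z7, Z14, Z10, Z1, Z2, Z13, Z12).
Pick 2: P6 covers 3 new zones (Z4, Z11, Z5).
Pick 3: P2 covers 1 new zones (Z6).
Greedy uses 3 sensor positions.

3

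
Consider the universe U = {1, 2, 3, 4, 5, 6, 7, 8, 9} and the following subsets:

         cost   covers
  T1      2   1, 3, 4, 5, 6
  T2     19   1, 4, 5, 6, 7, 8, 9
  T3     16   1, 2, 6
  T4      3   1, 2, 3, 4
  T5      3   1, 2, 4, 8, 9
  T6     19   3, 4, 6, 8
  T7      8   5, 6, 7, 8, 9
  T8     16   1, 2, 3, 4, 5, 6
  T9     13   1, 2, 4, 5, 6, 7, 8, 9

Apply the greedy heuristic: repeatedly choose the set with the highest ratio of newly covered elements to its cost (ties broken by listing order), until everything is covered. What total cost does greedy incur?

13

Pick 1: T1 adds 5 new (1, 3, 4, 5, 6) at cost 2 (ratio 5/2).
Pick 2: T5 adds 3 new (2, 8, 9) at cost 3 (ratio 3/3).
Pick 3: T7 adds 1 new (7) at cost 8 (ratio 1/8).
Greedy total cost: 2 + 3 + 8 = 13. (The true optimum is 11, so greedy overshoots here.)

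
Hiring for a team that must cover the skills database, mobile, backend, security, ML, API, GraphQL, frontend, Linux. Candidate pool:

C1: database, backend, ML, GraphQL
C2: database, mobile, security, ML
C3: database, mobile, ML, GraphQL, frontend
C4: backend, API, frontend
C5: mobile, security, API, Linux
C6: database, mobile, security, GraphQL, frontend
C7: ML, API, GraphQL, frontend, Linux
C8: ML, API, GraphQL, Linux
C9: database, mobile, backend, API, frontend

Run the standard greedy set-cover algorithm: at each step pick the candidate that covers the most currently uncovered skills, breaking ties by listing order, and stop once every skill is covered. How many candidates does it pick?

3

Pick 1: C3 covers 5 new skills (database, mobile, ML, GraphQL, frontend).
Pick 2: C5 covers 3 new skills (security, API, Linux).
Pick 3: C1 covers 1 new skills (backend).
Greedy uses 3 candidates.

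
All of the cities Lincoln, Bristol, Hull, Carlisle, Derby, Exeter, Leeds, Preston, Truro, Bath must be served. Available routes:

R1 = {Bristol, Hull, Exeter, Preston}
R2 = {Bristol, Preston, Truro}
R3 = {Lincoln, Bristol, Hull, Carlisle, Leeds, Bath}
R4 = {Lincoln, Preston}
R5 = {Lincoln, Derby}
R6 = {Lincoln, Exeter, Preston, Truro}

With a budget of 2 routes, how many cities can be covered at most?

9

Choosing R3, R6 covers {Lincoln, Bristol, Hull, Carlisle, Exeter, Leeds, Preston, Truro, Bath} — 9 cities.
No choice of 2 routes does better; here Derby is left uncovered.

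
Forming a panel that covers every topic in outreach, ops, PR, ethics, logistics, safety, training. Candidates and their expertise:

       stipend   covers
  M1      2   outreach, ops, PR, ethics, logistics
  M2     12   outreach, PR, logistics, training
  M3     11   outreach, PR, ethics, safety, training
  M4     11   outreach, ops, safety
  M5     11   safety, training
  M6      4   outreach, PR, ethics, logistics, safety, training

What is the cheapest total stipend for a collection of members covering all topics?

6

M1, M6 cover every topic at stipend 2 + 4 = 6.
Any cover uses at least 2 members; among all covering selections none totals below 6.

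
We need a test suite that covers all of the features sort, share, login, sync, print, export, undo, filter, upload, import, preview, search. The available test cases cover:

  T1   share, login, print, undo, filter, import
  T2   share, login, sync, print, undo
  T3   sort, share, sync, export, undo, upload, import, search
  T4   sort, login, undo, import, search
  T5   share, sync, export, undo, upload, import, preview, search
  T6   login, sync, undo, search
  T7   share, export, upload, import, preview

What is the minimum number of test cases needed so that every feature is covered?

3

T1, T3, T5 together cover {sort, share, login, sync, print, export, undo, filter, upload, import, preview, search} — every feature.
No 2 of the 7 test cases cover everything (all 21 pairs fall short), so 3 is minimum.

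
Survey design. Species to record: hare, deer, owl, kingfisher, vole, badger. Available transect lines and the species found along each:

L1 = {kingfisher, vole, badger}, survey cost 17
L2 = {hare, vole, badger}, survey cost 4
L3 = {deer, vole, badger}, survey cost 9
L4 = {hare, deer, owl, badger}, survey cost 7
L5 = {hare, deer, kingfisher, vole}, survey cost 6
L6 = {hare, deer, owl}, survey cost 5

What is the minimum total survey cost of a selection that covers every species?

L4, L5 cover every species at survey cost 7 + 6 = 13.
Any cover uses at least 2 transects; among all covering selections none totals below 13.
Greedy by coverage-per-survey cost would pick L2, L6, L5 for 15 — worse than the optimum 13.

13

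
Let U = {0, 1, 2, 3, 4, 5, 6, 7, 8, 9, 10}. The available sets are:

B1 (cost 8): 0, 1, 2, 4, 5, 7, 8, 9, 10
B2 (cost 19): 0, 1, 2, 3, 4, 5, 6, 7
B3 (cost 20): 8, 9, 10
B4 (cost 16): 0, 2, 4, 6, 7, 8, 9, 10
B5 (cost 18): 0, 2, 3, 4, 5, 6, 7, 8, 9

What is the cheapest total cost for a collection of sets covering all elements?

B1, B5 cover every element at cost 8 + 18 = 26.
Any cover uses at least 2 sets; among all covering selections none totals below 26.

26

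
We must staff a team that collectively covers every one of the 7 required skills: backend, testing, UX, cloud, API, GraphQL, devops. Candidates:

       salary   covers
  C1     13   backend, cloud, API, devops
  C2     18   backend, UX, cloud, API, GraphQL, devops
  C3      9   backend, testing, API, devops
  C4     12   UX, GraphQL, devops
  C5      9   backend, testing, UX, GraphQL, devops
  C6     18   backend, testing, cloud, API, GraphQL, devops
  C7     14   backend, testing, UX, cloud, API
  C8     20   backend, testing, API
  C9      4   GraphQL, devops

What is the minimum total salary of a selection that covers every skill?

18

C7, C9 cover every skill at salary 14 + 4 = 18.
Any cover uses at least 2 candidates; among all covering selections none totals below 18.
Greedy by coverage-per-salary would pick C5, C1 for 22 — worse than the optimum 18.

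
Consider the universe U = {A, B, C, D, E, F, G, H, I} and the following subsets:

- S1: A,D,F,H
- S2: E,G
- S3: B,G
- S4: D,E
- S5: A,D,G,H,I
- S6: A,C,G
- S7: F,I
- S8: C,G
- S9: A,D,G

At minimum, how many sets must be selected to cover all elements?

5

S1, S2, S3, S5, S6 together cover {A, B, C, D, E, F, G, H, I} — every element.
No 4 of the 9 sets cover everything (all 126 size-4 selections fall short), so 5 is minimum.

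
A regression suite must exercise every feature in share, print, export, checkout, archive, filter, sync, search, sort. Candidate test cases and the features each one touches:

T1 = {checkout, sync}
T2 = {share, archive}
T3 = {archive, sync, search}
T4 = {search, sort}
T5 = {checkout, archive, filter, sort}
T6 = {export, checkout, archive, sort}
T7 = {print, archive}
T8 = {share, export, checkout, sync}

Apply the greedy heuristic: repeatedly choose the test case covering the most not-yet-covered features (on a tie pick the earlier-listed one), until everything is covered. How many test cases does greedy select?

4

Pick 1: T5 covers 4 new features (checkout, archive, filter, sort).
Pick 2: T8 covers 3 new features (share, export, sync).
Pick 3: T3 covers 1 new features (search).
Pick 4: T7 covers 1 new features (print).
Greedy uses 4 test cases.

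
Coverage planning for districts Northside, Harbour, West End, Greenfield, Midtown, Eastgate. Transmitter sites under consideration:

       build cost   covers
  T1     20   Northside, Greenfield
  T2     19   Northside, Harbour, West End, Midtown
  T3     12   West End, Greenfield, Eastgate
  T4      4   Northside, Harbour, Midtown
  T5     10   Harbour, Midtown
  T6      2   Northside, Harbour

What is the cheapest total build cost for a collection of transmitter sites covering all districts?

16

T3, T4 cover every district at build cost 12 + 4 = 16.
Any cover uses at least 2 transmitter sites; among all covering selections none totals below 16.
Greedy by coverage-per-build cost would pick T6, T3, T4 for 18 — worse than the optimum 16.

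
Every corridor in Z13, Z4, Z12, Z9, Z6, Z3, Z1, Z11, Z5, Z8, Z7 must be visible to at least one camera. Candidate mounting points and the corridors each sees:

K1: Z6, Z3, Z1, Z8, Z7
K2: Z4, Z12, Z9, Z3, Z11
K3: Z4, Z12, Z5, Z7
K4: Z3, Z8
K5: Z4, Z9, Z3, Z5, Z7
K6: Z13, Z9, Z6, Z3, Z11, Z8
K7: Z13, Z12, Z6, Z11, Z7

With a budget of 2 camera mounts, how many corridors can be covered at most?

10

Choosing K3, K6 covers {Z13, Z4, Z12, Z9, Z6, Z3, Z11, Z5, Z8, Z7} — 10 corridors.
No choice of 2 camera mounts does better; here Z1 is left uncovered.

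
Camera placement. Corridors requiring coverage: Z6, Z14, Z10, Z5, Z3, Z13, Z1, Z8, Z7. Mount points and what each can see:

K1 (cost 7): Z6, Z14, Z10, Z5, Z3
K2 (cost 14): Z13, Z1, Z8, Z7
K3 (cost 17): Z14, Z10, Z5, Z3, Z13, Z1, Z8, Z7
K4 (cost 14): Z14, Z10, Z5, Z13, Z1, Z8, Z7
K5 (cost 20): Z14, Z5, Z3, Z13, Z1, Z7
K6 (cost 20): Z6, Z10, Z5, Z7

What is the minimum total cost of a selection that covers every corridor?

K1, K2 cover every corridor at cost 7 + 14 = 21.
Any cover uses at least 2 camera mounts; among all covering selections none totals below 21.

21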